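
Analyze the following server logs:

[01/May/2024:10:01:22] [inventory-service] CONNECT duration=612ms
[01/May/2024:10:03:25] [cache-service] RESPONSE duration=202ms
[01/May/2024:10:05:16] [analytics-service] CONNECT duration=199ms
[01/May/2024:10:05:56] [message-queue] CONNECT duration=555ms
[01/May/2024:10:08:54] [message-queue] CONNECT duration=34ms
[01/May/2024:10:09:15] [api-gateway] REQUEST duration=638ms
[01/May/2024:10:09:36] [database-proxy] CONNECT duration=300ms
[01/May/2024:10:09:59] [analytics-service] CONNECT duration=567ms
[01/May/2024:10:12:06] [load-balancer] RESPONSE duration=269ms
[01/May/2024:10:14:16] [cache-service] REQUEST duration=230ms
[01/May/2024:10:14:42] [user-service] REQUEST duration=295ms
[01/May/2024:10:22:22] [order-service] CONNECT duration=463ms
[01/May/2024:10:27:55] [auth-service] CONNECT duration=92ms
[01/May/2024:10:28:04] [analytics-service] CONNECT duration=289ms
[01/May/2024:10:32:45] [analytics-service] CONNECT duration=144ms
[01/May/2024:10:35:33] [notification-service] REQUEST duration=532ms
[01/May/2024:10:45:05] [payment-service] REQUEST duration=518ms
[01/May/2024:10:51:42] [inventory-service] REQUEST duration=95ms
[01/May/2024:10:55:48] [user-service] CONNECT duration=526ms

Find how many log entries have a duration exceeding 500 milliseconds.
7

To count timeouts:

1. Threshold: 500ms
2. Extract duration from each log entry
3. Count entries where duration > 500
4. Timeout count: 7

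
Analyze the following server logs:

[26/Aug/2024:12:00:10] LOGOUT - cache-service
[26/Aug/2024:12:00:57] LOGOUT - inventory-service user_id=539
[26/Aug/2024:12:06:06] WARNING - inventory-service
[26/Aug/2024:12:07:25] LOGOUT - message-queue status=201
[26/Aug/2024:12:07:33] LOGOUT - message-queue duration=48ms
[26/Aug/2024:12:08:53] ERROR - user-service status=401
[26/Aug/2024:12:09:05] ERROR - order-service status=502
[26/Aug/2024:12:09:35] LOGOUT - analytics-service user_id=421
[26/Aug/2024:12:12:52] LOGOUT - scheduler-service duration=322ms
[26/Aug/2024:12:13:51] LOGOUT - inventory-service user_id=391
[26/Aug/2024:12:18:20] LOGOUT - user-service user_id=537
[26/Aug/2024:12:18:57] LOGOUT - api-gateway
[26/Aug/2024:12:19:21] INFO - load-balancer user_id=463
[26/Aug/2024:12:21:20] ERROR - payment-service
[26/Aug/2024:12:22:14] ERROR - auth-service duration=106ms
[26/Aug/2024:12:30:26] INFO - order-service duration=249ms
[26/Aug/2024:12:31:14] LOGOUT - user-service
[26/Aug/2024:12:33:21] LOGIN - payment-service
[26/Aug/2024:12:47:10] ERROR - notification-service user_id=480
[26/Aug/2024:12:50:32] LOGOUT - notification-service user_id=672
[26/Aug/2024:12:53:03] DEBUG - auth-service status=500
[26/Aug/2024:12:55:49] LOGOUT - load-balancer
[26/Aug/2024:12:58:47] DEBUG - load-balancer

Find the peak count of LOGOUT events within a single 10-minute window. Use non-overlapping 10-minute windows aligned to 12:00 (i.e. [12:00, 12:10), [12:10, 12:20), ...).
5

To find the burst window:

1. Divide the log period into non-overlapping 10-minute windows starting at 12:00
2. Count LOGOUT events in each window
3. Find the window with maximum count
4. Maximum events in a window: 5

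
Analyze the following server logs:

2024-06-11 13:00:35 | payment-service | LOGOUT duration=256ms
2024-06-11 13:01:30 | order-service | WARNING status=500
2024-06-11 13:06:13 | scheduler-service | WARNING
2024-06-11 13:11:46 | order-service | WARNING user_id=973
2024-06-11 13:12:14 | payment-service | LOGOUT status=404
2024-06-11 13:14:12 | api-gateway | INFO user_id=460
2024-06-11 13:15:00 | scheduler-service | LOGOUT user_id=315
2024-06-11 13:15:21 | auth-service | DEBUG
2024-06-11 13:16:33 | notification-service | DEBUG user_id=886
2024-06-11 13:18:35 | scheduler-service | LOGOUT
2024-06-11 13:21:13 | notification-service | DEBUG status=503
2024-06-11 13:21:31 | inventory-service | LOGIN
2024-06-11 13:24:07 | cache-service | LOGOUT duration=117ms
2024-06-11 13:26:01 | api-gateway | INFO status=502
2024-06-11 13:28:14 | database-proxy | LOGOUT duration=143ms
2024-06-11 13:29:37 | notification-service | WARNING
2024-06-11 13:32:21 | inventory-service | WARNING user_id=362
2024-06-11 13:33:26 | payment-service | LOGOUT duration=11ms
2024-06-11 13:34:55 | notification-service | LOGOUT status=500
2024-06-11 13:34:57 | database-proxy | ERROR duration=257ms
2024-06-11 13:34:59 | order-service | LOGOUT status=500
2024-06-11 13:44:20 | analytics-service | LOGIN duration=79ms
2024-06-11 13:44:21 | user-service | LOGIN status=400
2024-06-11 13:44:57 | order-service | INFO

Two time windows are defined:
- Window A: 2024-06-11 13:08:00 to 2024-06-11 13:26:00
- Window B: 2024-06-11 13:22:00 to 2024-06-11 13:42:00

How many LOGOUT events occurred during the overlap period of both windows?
1

To find overlap events:

1. Window A: 2024-06-11 13:08:00 to 2024-06-11 13:26:00
2. Window B: 2024-06-11 13:22:00 to 2024-06-11 13:42:00
3. Overlap period: 2024-06-11 13:22:00 to 2024-06-11 13:26:00
4. Count LOGOUT events in overlap: 1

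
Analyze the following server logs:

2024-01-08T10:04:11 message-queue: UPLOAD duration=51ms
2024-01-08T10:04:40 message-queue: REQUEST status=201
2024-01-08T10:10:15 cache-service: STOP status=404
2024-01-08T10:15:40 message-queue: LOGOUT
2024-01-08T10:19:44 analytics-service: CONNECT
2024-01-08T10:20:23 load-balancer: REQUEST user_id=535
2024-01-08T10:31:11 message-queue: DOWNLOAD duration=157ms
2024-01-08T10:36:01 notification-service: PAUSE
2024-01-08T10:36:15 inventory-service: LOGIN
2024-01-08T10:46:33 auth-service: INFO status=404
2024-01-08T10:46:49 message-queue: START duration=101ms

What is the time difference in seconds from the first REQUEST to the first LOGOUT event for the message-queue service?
660

To find the time between events:

1. Locate the first REQUEST event for message-queue: 2024-01-08T10:04:40
2. Locate the first LOGOUT event for message-queue: 2024-01-08T10:15:40
3. Calculate the difference: 2024-01-08T10:15:40 - 2024-01-08T10:04:40 = 660 seconds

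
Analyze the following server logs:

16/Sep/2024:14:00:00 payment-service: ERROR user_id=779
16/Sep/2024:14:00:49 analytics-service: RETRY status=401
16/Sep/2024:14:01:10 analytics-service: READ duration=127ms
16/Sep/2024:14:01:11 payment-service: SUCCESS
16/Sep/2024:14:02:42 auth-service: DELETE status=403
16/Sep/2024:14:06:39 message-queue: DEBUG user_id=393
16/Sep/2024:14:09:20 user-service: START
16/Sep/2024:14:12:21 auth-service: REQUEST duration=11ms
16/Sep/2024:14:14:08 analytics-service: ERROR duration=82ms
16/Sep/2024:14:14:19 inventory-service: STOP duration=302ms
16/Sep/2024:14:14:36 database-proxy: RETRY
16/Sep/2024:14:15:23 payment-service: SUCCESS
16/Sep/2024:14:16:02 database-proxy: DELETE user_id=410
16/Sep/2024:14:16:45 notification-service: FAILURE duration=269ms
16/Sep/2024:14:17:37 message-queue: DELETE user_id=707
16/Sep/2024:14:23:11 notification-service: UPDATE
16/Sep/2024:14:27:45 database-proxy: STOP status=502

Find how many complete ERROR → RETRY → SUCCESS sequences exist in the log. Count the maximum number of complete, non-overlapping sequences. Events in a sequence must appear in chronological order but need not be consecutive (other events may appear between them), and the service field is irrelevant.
2

To count sequences:

1. Look for pattern: ERROR → RETRY → SUCCESS
2. Greedily scan the log in chronological order, matching each sequence element in turn (ignoring service)
3. Each time the full pattern completes, increment the count and restart matching from the next event
4. Complete non-overlapping sequences found: 2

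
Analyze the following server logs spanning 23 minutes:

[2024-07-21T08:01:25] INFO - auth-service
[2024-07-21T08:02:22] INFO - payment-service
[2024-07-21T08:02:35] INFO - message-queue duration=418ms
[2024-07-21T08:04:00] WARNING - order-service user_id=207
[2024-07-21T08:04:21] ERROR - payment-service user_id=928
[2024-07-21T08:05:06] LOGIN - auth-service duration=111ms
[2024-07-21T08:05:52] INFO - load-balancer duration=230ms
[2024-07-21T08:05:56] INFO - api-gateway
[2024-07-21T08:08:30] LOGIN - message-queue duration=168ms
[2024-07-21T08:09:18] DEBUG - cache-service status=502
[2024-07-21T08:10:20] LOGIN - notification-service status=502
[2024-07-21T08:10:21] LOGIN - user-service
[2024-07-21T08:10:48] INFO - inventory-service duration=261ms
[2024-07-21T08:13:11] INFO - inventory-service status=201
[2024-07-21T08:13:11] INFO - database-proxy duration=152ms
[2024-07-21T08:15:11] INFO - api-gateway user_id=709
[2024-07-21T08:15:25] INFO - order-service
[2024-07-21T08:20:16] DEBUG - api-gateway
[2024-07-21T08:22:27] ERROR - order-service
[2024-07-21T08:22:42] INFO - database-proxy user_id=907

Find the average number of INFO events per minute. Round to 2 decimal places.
0.48

To calculate the rate:

1. Count total INFO events: 11
2. Total time period: 23 minutes
3. Rate = 11 / 23 = 0.48 events per minute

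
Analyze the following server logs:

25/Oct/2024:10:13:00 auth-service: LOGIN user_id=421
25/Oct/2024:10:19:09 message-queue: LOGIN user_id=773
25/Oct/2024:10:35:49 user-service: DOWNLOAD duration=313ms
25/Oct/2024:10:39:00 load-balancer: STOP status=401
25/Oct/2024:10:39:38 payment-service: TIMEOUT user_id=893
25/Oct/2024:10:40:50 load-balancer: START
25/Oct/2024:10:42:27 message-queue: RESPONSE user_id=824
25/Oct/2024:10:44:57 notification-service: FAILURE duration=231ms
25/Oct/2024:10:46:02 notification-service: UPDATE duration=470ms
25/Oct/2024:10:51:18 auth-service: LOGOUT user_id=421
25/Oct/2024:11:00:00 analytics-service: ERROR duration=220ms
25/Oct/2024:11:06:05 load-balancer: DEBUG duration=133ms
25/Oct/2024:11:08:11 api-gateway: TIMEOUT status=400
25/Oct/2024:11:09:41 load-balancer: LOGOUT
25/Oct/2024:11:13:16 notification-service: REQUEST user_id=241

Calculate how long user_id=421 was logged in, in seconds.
2298

To calculate session duration:

1. Find LOGIN event for user_id=421: 25/Oct/2024:10:13:00
2. Find LOGOUT event for user_id=421: 25/Oct/2024:10:51:18
3. Session duration: 25/Oct/2024:10:51:18 - 25/Oct/2024:10:13:00 = 2298 seconds (38 minutes)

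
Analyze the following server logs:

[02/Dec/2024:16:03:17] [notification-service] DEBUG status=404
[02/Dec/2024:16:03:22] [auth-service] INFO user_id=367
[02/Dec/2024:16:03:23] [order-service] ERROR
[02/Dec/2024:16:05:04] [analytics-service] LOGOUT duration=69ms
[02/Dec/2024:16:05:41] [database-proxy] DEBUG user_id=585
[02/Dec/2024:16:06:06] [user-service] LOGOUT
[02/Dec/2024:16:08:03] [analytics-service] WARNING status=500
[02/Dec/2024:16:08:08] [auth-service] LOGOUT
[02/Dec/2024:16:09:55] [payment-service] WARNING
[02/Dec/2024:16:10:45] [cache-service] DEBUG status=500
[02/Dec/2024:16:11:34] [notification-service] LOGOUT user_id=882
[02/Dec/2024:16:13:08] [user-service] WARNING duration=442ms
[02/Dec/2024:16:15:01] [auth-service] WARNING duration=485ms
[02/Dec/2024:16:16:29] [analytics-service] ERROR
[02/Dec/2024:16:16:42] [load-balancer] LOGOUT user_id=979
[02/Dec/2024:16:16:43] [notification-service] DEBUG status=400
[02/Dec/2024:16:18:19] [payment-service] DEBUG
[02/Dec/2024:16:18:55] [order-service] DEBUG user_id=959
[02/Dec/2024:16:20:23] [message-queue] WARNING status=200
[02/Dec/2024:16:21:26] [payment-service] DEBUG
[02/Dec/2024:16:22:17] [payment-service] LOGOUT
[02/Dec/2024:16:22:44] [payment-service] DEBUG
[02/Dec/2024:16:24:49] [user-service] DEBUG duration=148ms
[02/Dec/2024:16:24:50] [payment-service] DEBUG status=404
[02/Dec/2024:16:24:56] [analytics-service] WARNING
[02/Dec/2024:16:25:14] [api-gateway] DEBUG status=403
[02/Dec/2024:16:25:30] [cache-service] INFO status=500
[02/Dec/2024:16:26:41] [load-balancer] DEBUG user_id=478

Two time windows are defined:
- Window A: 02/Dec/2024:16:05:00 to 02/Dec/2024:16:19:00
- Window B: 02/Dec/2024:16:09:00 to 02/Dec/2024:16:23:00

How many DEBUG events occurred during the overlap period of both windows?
4

To find overlap events:

1. Window A: 02/Dec/2024:16:05:00 to 02/Dec/2024:16:19:00
2. Window B: 02/Dec/2024:16:09:00 to 02/Dec/2024:16:23:00
3. Overlap period: 02/Dec/2024:16:09:00 to 02/Dec/2024:16:19:00
4. Count DEBUG events in overlap: 4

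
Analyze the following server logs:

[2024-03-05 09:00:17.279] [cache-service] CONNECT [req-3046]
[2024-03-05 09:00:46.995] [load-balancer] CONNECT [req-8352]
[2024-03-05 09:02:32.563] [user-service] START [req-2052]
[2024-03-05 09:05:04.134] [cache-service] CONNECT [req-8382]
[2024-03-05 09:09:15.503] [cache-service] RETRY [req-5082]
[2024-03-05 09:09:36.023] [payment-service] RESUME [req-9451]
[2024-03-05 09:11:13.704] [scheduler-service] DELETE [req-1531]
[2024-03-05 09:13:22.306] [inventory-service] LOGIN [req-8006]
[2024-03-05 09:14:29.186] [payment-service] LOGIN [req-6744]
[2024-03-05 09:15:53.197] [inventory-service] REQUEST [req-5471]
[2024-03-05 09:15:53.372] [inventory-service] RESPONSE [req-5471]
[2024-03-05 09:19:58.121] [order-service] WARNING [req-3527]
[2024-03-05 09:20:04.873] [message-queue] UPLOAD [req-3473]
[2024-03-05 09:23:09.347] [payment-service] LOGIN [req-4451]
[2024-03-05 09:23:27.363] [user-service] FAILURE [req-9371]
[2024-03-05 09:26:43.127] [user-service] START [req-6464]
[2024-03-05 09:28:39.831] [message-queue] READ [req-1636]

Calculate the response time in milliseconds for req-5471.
175

To calculate latency:

1. Find REQUEST with id req-5471: 2024-03-05 09:15:53.197
2. Find RESPONSE with id req-5471: 2024-03-05 09:15:53.372
3. Latency: 2024-03-05 09:15:53.372 - 2024-03-05 09:15:53.197 = 175ms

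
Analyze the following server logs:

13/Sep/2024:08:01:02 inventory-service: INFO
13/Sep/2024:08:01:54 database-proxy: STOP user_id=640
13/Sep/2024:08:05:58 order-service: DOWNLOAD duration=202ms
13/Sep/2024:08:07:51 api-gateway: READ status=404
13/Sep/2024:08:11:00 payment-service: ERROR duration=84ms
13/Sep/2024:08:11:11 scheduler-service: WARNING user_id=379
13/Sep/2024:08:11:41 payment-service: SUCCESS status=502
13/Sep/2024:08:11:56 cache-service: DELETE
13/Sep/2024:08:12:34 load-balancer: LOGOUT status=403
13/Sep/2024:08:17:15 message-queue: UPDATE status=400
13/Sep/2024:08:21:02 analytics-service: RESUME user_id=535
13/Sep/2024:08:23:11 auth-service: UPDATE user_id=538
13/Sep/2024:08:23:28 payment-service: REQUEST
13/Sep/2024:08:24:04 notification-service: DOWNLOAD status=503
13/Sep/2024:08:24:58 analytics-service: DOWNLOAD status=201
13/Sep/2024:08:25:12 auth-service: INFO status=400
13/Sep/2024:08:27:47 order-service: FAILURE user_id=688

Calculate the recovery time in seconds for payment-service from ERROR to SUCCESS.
41

To calculate recovery time:

1. Find ERROR event for payment-service: 13/Sep/2024:08:11:00
2. Find next SUCCESS event for payment-service: 13/Sep/2024:08:11:41
3. Recovery time: 13/Sep/2024:08:11:41 - 13/Sep/2024:08:11:00 = 41 seconds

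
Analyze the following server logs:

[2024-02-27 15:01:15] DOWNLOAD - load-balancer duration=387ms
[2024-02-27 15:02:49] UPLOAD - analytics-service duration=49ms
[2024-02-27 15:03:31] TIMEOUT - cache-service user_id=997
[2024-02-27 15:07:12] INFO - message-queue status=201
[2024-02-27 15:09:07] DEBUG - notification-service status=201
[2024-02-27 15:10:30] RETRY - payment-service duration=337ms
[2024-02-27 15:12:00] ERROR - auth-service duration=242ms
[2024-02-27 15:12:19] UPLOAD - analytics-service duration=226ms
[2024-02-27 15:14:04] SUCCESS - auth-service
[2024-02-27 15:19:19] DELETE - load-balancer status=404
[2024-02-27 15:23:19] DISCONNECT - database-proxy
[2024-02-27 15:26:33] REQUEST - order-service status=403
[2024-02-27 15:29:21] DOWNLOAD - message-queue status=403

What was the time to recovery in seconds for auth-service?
124

To calculate recovery time:

1. Find ERROR event for auth-service: 2024-02-27 15:12:00
2. Find next SUCCESS event for auth-service: 2024-02-27 15:14:04
3. Recovery time: 2024-02-27 15:14:04 - 2024-02-27 15:12:00 = 124 seconds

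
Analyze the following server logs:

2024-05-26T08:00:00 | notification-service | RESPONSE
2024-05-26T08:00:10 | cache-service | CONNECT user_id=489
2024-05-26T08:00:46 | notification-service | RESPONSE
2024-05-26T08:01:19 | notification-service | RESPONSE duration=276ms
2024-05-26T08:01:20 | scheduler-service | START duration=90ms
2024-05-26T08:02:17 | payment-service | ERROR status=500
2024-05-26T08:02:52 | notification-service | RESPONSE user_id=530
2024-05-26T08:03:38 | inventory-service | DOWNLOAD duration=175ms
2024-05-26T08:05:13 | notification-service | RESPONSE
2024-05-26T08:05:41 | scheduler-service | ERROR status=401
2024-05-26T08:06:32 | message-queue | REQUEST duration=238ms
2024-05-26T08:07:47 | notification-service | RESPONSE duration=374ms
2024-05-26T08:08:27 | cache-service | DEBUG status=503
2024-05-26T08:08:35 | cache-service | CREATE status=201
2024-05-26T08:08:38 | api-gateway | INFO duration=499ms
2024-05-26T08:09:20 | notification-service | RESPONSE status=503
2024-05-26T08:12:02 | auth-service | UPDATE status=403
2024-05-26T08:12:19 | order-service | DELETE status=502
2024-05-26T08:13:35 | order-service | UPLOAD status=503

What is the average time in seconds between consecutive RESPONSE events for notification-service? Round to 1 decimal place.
93.3

To calculate average interval:

1. Find all RESPONSE events for notification-service in order
2. Calculate time gaps between consecutive events
3. Compute mean of gaps: 560 / 6 = 93.3 seconds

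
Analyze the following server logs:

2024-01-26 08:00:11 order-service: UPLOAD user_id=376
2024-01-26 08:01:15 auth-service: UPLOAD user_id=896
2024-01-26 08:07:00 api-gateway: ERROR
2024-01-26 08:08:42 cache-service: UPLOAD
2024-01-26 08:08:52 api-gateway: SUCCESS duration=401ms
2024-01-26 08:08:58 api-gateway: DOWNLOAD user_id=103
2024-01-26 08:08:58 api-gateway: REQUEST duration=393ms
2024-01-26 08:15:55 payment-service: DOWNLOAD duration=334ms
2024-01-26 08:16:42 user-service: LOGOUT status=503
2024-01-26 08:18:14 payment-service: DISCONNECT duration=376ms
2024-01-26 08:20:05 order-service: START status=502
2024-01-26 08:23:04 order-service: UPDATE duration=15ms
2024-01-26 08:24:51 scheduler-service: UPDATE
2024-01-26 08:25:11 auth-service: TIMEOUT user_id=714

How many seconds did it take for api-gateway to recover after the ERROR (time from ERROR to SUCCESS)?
112

To calculate recovery time:

1. Find ERROR event for api-gateway: 2024-01-26 08:07:00
2. Find next SUCCESS event for api-gateway: 2024-01-26 08:08:52
3. Recovery time: 2024-01-26 08:08:52 - 2024-01-26 08:07:00 = 112 seconds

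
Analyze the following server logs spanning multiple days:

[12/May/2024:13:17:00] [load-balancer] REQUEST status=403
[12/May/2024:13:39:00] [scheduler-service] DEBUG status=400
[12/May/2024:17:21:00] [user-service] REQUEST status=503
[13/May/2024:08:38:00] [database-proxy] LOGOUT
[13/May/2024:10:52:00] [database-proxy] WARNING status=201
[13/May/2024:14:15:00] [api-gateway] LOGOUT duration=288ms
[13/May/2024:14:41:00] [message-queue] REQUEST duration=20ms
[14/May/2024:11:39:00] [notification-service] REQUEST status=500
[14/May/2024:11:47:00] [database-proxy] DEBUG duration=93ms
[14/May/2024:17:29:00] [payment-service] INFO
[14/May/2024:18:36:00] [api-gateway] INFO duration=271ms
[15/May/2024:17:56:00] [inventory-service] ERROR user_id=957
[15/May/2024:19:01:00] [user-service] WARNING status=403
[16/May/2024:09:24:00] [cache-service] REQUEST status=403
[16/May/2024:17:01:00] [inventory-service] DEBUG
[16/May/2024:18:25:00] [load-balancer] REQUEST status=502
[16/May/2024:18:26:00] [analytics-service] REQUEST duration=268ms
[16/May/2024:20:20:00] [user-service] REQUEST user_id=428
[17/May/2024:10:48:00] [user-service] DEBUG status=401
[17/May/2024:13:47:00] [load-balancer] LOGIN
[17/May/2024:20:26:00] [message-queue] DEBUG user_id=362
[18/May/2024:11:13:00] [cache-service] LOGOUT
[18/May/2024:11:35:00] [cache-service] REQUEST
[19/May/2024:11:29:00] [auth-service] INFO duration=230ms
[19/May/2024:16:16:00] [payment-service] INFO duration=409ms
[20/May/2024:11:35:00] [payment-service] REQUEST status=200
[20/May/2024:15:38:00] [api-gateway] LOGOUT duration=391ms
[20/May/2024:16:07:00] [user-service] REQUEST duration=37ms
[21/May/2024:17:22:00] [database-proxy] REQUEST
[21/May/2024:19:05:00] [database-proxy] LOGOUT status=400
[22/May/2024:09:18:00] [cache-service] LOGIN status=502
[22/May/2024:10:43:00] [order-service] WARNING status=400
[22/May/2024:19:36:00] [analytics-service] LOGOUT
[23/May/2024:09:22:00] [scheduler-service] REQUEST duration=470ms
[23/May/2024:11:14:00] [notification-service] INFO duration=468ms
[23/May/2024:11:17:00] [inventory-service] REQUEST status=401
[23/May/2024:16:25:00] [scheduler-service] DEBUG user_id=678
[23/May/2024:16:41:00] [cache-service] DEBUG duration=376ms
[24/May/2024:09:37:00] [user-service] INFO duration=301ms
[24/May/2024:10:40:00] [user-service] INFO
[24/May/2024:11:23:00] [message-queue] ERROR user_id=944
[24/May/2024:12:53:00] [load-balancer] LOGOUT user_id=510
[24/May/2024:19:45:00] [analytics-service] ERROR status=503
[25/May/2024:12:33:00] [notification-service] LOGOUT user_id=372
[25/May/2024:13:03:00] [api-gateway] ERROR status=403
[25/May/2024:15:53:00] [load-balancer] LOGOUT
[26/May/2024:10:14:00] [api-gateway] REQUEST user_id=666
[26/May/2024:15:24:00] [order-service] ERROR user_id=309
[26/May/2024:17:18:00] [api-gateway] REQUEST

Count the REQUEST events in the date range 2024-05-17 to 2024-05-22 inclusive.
4

To filter by date range:

1. Date range: 2024-05-17 through 2024-05-22, both dates inclusive
2. Filter for REQUEST events whose date falls in this range
3. Count matching events: 4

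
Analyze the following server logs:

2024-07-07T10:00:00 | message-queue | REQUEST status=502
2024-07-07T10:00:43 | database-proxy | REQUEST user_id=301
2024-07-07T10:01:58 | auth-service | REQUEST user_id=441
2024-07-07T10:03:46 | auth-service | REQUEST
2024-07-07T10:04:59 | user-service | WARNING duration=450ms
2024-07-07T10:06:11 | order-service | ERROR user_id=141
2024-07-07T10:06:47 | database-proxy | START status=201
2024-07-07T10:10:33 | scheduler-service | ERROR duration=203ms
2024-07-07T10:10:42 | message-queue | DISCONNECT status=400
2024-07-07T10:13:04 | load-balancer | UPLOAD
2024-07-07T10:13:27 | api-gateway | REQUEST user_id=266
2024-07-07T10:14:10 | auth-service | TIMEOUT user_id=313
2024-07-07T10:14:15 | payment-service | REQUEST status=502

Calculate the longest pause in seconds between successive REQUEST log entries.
581

To find the longest gap:

1. Extract all REQUEST events in chronological order
2. Calculate time differences between consecutive events
3. Find the maximum difference
4. Longest gap: 581 seconds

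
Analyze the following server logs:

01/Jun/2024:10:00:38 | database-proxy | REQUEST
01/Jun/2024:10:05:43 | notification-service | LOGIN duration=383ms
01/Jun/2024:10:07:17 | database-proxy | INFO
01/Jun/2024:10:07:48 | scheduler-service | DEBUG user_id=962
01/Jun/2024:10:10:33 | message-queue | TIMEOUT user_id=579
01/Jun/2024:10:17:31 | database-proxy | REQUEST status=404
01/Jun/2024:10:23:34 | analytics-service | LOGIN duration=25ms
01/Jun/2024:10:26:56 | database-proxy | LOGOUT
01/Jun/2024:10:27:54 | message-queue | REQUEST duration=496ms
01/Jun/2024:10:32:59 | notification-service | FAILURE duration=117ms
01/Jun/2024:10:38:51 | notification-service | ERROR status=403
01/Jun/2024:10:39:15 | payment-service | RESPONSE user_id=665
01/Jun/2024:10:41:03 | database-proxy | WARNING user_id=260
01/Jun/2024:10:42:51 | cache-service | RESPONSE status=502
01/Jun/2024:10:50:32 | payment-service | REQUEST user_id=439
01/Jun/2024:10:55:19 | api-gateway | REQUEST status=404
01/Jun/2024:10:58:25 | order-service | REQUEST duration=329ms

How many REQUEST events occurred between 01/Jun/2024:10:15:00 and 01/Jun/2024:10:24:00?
1

To count events in the time window:

1. Window boundaries: 01/Jun/2024:10:15:00 to 01/Jun/2024:10:24:00
2. Filter for REQUEST events within this window
3. Count matching events: 1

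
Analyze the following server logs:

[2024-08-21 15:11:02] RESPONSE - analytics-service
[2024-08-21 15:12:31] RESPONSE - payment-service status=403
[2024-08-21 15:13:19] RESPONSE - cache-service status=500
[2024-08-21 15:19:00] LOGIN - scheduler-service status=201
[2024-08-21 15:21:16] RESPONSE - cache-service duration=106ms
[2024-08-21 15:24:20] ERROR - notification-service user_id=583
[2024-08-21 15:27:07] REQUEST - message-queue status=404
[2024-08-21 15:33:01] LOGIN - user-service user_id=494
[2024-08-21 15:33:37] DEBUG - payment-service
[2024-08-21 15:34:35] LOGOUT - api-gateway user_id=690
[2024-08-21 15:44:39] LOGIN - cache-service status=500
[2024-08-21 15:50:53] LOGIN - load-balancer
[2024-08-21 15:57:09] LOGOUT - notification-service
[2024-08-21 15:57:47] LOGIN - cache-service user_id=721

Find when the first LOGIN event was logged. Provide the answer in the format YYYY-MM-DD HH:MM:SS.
2024-08-21 15:19:00

To find the first event:

1. Filter for all LOGIN events
2. Sort by timestamp
3. Select the first one
4. Timestamp: 2024-08-21 15:19:00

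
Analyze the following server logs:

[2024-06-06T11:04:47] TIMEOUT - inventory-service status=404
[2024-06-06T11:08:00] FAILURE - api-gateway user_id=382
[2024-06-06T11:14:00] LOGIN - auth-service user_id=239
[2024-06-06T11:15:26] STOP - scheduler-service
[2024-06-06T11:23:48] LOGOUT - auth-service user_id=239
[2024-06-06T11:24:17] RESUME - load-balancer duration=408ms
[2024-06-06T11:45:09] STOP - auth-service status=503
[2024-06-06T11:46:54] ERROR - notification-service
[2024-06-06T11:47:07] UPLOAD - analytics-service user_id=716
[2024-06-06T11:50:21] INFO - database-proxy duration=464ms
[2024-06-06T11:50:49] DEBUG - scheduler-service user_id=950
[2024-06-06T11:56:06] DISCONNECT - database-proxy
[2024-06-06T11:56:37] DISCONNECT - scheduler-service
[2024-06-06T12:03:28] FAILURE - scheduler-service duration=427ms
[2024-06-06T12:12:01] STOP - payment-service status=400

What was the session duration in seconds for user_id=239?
588

To calculate session duration:

1. Find LOGIN event for user_id=239: 2024-06-06T11:14:00
2. Find LOGOUT event for user_id=239: 2024-06-06T11:23:48
3. Session duration: 2024-06-06T11:23:48 - 2024-06-06T11:14:00 = 588 seconds (9 minutes)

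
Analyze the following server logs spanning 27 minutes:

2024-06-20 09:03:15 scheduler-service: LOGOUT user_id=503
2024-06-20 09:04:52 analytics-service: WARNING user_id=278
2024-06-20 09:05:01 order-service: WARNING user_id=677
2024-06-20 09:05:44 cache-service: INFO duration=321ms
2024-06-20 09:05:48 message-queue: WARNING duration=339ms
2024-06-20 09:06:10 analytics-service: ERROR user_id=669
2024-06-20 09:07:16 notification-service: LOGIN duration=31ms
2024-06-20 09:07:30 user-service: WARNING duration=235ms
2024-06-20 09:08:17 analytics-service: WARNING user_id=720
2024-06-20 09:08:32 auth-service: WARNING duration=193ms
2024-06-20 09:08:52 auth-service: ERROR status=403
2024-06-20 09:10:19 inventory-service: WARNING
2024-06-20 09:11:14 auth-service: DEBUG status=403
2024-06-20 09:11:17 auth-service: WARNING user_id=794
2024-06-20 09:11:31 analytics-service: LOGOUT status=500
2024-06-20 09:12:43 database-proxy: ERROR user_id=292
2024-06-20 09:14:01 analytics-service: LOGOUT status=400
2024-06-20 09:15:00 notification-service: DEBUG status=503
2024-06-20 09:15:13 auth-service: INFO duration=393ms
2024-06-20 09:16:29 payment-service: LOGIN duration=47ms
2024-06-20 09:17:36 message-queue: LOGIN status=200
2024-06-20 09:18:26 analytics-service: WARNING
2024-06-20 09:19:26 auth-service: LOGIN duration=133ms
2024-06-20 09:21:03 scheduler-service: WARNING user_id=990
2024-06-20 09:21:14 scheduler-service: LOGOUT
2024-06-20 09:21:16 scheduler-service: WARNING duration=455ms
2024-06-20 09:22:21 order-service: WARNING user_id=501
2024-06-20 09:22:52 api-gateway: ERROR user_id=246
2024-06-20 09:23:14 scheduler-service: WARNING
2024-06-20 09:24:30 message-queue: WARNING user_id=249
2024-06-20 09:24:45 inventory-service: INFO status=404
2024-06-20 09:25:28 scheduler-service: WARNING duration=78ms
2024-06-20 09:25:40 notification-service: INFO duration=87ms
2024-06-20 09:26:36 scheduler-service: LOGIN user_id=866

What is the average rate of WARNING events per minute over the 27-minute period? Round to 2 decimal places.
0.56

To calculate the rate:

1. Count total WARNING events: 15
2. Total time period: 27 minutes
3. Rate = 15 / 27 = 0.56 events per minute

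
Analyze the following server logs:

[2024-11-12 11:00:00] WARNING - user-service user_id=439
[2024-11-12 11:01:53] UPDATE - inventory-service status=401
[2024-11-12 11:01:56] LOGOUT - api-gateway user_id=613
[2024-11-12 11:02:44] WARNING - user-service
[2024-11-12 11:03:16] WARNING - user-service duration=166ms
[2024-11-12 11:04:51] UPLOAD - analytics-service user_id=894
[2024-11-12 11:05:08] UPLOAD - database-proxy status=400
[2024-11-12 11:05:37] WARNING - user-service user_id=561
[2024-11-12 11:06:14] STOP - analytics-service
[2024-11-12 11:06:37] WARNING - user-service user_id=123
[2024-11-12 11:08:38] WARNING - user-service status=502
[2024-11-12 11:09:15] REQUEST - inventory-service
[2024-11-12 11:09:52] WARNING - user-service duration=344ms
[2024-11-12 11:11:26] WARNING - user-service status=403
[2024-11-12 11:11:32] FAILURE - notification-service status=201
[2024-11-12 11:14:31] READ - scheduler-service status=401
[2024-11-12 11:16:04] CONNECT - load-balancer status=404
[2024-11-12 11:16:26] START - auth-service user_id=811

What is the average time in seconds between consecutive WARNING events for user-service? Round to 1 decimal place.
98.0

To calculate average interval:

1. Find all WARNING events for user-service in order
2. Calculate time gaps between consecutive events
3. Compute mean of gaps: 686 / 7 = 98.0 seconds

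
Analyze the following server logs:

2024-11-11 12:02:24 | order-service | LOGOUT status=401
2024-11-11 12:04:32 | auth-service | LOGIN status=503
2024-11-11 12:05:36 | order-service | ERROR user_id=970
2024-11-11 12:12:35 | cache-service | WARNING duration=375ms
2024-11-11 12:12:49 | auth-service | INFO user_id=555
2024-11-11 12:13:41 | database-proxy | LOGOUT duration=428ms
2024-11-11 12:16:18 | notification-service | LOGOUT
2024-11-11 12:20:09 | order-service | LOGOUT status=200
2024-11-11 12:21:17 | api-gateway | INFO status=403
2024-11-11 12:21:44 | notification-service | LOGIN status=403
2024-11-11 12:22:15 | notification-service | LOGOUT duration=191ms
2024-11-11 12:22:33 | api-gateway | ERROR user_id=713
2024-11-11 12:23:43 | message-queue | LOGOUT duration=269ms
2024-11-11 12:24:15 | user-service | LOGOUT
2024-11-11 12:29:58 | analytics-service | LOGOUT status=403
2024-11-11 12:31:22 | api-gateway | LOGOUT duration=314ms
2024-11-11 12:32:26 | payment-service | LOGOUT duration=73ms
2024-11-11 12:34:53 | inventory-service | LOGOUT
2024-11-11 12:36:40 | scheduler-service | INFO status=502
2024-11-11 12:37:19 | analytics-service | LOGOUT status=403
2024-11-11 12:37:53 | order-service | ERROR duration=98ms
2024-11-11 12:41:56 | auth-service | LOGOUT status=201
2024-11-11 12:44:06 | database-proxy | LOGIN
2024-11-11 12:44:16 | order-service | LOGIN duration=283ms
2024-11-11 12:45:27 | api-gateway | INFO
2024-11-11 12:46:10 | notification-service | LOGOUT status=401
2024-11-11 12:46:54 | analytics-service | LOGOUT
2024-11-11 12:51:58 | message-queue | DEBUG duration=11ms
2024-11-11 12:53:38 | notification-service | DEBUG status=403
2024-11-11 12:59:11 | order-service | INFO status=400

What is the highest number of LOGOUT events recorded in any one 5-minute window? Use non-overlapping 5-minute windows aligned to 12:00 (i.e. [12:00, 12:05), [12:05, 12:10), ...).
4

To find the burst window:

1. Divide the log period into non-overlapping 5-minute windows starting at 12:00
2. Count LOGOUT events in each window
3. Find the window with maximum count
4. Maximum events in a window: 4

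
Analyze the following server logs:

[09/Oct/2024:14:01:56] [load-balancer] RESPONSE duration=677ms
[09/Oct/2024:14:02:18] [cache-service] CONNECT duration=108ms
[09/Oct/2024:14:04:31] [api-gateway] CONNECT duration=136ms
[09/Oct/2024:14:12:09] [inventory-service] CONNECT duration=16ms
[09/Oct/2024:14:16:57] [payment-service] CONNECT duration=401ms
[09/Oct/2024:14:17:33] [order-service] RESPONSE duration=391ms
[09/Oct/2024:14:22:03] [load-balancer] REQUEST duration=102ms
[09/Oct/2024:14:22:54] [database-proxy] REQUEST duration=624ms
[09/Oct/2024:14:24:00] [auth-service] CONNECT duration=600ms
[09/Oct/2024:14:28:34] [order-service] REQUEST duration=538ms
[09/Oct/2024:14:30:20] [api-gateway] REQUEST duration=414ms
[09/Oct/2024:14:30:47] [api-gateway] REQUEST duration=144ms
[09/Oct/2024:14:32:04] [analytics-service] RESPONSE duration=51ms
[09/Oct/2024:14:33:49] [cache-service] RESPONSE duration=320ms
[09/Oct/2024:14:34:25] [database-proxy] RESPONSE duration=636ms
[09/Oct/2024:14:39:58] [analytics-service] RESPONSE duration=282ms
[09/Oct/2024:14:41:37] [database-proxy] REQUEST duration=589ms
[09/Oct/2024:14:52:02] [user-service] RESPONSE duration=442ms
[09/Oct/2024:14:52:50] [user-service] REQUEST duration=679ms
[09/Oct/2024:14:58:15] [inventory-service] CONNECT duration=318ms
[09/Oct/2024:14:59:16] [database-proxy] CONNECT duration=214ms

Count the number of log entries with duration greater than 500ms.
7

To count timeouts:

1. Threshold: 500ms
2. Extract duration from each log entry
3. Count entries where duration > 500
4. Timeout count: 7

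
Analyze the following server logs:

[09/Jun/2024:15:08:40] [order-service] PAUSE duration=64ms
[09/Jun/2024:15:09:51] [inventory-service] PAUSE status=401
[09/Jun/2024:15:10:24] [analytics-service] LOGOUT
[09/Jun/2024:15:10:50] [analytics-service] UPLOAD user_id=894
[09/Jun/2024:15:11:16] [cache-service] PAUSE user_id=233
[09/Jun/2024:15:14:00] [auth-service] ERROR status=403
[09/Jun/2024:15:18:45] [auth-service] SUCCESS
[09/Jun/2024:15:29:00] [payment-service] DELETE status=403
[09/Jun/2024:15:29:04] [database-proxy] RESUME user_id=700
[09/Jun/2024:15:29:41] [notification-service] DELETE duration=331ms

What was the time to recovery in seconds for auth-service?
285

To calculate recovery time:

1. Find ERROR event for auth-service: 09/Jun/2024:15:14:00
2. Find next SUCCESS event for auth-service: 09/Jun/2024:15:18:45
3. Recovery time: 09/Jun/2024:15:18:45 - 09/Jun/2024:15:14:00 = 285 seconds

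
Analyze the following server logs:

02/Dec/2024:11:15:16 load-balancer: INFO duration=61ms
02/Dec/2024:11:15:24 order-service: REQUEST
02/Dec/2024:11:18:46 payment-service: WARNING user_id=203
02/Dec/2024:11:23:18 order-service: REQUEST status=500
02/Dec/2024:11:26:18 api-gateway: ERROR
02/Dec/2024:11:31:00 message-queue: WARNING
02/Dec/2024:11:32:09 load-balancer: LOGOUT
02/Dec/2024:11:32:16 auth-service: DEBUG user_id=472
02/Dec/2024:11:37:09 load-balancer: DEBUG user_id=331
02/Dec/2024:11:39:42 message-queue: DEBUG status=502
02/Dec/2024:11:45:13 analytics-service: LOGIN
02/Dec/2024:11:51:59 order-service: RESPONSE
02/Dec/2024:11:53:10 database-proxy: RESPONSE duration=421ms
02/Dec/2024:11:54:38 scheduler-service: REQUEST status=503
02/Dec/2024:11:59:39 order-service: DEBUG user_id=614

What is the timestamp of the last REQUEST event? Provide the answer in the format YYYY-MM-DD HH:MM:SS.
2024-12-02 11:54:38

To find the last event:

1. Filter for all REQUEST events
2. Sort by timestamp
3. Select the last one
4. Timestamp: 2024-12-02 11:54:38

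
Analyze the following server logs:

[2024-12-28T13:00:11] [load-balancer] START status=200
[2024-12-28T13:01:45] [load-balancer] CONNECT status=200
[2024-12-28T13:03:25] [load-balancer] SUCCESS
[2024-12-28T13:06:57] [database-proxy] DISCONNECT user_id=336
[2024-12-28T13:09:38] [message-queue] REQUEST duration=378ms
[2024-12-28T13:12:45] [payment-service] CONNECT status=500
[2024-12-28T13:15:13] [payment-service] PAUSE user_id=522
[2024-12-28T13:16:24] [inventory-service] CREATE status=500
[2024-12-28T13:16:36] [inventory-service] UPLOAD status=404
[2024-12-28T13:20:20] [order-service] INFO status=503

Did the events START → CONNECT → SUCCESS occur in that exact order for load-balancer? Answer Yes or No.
Yes

To verify sequence order:

1. Find all events in sequence START → CONNECT → SUCCESS for load-balancer
2. Extract their timestamps
3. Check if timestamps are in ascending order
4. Result: Yes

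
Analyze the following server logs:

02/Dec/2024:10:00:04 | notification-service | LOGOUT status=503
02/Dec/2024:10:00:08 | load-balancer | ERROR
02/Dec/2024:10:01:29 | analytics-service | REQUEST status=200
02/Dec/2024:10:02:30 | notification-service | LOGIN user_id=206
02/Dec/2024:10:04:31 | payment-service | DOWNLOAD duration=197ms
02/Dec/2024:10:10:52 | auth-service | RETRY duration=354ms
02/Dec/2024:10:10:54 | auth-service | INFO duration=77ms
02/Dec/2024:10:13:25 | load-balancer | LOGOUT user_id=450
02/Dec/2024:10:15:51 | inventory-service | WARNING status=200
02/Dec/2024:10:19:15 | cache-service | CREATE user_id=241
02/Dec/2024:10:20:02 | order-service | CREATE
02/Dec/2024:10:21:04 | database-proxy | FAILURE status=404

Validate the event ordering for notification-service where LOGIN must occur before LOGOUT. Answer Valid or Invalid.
Invalid

To validate ordering:

1. Required order: LOGIN → LOGOUT
2. Rule: LOGIN must occur before LOGOUT
3. Check actual order of events for notification-service
4. Result: Invalid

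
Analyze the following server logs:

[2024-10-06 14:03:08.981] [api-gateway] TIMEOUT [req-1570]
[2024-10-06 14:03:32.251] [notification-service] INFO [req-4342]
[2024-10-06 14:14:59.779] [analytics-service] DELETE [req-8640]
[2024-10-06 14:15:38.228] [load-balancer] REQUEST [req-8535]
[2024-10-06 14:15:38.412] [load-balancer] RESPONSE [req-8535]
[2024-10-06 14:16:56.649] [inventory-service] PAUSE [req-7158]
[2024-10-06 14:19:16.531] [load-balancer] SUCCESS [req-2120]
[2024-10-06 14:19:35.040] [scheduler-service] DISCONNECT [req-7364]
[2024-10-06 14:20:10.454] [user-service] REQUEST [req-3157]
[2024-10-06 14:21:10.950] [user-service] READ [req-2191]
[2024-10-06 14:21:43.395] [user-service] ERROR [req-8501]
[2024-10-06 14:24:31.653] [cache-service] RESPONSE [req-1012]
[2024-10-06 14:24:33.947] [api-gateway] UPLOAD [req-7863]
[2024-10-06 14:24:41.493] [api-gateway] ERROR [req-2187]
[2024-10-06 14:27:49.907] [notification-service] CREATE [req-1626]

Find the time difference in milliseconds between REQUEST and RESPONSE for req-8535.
184

To calculate latency:

1. Find REQUEST with id req-8535: 2024-10-06 14:15:38.228
2. Find RESPONSE with id req-8535: 2024-10-06 14:15:38.412
3. Latency: 2024-10-06 14:15:38.412 - 2024-10-06 14:15:38.228 = 184ms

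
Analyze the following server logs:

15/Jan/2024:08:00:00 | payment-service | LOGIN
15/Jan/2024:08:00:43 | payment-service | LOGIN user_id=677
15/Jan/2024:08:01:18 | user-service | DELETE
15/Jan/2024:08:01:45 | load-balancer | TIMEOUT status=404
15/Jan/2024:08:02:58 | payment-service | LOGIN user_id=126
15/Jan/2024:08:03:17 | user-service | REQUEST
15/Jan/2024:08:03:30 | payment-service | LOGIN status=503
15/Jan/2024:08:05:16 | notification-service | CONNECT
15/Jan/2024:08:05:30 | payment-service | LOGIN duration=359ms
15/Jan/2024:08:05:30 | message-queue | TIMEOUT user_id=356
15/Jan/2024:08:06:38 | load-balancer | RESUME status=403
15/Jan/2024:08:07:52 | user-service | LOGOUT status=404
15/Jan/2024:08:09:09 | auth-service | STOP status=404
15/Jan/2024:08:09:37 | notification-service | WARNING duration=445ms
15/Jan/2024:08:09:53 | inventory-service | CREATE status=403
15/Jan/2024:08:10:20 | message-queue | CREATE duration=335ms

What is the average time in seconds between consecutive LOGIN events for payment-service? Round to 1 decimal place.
82.5

To calculate average interval:

1. Find all LOGIN events for payment-service in order
2. Calculate time gaps between consecutive events
3. Compute mean of gaps: 330 / 4 = 82.5 seconds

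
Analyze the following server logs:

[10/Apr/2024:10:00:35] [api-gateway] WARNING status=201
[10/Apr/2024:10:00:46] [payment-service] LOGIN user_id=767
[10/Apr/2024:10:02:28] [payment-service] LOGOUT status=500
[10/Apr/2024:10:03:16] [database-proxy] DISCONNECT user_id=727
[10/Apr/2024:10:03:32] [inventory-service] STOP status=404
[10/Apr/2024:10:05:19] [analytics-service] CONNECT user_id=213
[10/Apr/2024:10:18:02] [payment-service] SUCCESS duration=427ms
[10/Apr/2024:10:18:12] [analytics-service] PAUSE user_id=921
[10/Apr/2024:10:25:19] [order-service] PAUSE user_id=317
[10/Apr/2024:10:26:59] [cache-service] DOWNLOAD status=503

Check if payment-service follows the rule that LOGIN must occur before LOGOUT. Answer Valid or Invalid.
Valid

To validate ordering:

1. Required order: LOGIN → LOGOUT
2. Rule: LOGIN must occur before LOGOUT
3. Check actual order of events for payment-service
4. Result: Valid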